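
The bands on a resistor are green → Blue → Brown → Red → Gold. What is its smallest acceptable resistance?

53295 Ω

Green → 5 (first significant figure)
Blue → 6 (second significant figure)
Brown → 1 (third significant figure)
Red → ×10^2 multiplier
Gold → ±5% tolerance
561 × 100 = 56100 Ω
Smallest = 56100 × (1 − 5/100) = 53295 Ω.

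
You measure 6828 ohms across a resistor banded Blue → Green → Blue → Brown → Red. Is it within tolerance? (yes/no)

no

Blue → 6 (first significant figure)
Green → 5 (second significant figure)
Blue → 6 (third significant figure)
Brown → ×10 multiplier
Red → ±2% tolerance
656 × 10 = 6560 Ω
Allowed range: 6428.8 Ω to 6691.2 Ω.
6828 ohms lies outside that range.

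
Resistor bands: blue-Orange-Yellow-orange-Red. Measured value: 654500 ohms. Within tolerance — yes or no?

Blue → 6 (first significant figure)
Orange → 3 (second significant figure)
Yellow → 4 (third significant figure)
Orange → ×10^3 multiplier
Red → ±2% tolerance
634 × 1000 = 634000 Ω
Allowed range: 621320 Ω to 646680 Ω.
654500 ohms lies outside that range.

no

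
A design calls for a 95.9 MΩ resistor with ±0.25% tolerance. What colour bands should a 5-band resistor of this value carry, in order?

95900000 Ω = 959 × 10^5.
9 → white
5 → green
9 → white
Multiplier 10^5 → green.
±0.25% tolerance → blue.

white, green, white, green, blue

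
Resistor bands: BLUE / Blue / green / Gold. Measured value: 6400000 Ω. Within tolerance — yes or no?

Blue → 6 (first significant figure)
Blue → 6 (second significant figure)
Green → ×10^5 multiplier
Gold → ±5% tolerance
66 × 100000 = 6600000 Ω
Allowed range: 6270000 Ω to 6930000 Ω.
6400000 Ω lies inside that range.

yes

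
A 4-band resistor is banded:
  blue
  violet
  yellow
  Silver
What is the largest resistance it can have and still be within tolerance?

Blue → 6 (first significant figure)
Violet → 7 (second significant figure)
Yellow → ×10^4 multiplier
Silver → ±10% tolerance
67 × 10000 = 670000 Ω
Largest = 670000 × (1 + 10/100) = 737000 Ω.

737000 Ω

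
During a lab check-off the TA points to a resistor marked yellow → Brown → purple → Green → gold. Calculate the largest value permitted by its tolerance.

Yellow → 4 (first significant figure)
Brown → 1 (second significant figure)
Violet → 7 (third significant figure)
Green → ×10^5 multiplier
Gold → ±5% tolerance
417 × 100000 = 41700000 Ω
Largest = 41700000 × (1 + 5/100) = 43785000 Ω.

43785000 Ω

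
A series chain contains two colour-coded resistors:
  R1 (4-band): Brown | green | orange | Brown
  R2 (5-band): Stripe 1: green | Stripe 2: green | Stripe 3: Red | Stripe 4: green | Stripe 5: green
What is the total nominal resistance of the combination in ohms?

55215000 Ω

R1: brown, green → 15; orange ×10^3 → 15000 Ω.
R2: green, green, red → 552; green ×10^5 → 55200000 Ω.
Series: 15000 + 55200000 = 55215000 Ω.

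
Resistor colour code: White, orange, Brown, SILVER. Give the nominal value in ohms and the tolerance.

White → 9 (first significant figure)
Orange → 3 (second significant figure)
Brown → ×10 multiplier
Silver → ±10% tolerance
93 × 10 = 930 Ω

930 Ω ±10%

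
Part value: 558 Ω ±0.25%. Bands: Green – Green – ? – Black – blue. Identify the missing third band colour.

grey

558 Ω = 558 × 10^0.
The third band gives digit 8 of the significand, and 8 is grey.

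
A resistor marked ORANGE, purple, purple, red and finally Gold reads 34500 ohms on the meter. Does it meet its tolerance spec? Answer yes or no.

Orange → 3 (first significant figure)
Violet → 7 (second significant figure)
Violet → 7 (third significant figure)
Red → ×10^2 multiplier
Gold → ±5% tolerance
377 × 100 = 37700 Ω
Allowed range: 35815 Ω to 39585 Ω.
34500 ohms lies outside that range.

no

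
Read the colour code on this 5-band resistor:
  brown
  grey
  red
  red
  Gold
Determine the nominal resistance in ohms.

18200 Ω

Brown → 1 (first significant figure)
Grey → 8 (second significant figure)
Red → 2 (third significant figure)
Red → ×10^2 multiplier
182 × 100 = 18200 Ω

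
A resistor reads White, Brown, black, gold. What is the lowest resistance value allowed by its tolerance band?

86.45 Ω

White → 9 (first significant figure)
Brown → 1 (second significant figure)
Black → ×1 multiplier
Gold → ±5% tolerance
91 × 1 = 91 Ω
Lowest = 91 × (1 − 5/100) = 86.45 Ω.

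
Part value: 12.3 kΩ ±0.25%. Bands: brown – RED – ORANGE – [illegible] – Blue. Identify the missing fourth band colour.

12300 Ω = 123 × 10^2.
The fourth band is the multiplier, 10^2, which is red.

red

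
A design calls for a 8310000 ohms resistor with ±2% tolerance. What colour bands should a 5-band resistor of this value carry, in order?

8310000 Ω = 831 × 10^4.
8 → grey
3 → orange
1 → brown
Multiplier 10^4 → yellow.
±2% tolerance → red.

grey, orange, brown, yellow, red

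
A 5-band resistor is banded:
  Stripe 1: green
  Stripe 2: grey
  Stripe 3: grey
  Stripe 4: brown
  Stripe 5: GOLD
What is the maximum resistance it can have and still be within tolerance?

Green → 5 (first significant figure)
Grey → 8 (second significant figure)
Grey → 8 (third significant figure)
Brown → ×10 multiplier
Gold → ±5% tolerance
588 × 10 = 5880 Ω
Maximum = 5880 × (1 + 5/100) = 6174 Ω.

6174 Ω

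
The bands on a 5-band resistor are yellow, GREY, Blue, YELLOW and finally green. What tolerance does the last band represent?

The last band, green, is the tolerance band.
Green corresponds to ±0.5%.

±0.5%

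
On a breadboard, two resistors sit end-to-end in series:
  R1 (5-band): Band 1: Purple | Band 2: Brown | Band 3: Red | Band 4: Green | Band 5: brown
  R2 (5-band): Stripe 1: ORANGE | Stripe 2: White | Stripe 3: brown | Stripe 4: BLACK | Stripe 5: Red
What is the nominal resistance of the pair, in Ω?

R1: violet, brown, red → 712; green ×10^5 → 71200000 Ω.
R2: orange, white, brown → 391; black ×1 → 391 Ω.
Series: 71200000 + 391 = 71200391 Ω.

71200391 Ω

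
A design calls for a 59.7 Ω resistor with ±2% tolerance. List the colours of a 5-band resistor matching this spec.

59.7 Ω = 597 × 10^-1.
5 → green
9 → white
7 → violet
Multiplier 10^-1 → gold.
±2% tolerance → red.

green, white, violet, gold, red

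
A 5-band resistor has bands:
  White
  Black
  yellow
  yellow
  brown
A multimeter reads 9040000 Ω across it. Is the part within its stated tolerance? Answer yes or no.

White → 9 (first significant figure)
Black → 0 (second significant figure)
Yellow → 4 (third significant figure)
Yellow → ×10^4 multiplier
Brown → ±1% tolerance
904 × 10000 = 9040000 Ω
Allowed range: 8949600 Ω to 9130400 Ω.
9040000 Ω lies inside that range.

yes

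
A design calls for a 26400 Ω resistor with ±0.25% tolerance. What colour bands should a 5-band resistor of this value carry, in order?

red, blue, yellow, red, blue

26400 Ω = 264 × 10^2.
2 → red
6 → blue
4 → yellow
Multiplier 10^2 → red.
±0.25% tolerance → blue.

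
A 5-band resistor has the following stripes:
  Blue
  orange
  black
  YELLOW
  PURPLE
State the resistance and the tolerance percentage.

6300000 Ω ±0.1%

Blue → 6 (first significant figure)
Orange → 3 (second significant figure)
Black → 0 (third significant figure)
Yellow → ×10^4 multiplier
Violet → ±0.1% tolerance
630 × 10000 = 6300000 Ω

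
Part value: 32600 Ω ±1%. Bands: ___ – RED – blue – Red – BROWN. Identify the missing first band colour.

orange

32600 Ω = 326 × 10^2.
The first band gives digit 3 of the significand, and 3 is orange.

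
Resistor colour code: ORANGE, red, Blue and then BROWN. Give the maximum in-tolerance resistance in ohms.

32320000 Ω

Orange → 3 (first significant figure)
Red → 2 (second significant figure)
Blue → ×10^6 multiplier
Brown → ±1% tolerance
32 × 1000000 = 32000000 Ω
Maximum = 32000000 × (1 + 1/100) = 32320000 Ω.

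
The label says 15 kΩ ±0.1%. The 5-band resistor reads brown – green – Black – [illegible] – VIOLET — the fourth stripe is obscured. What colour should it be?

15000 Ω = 150 × 10^2.
The fourth band is the multiplier, 10^2, which is red.

red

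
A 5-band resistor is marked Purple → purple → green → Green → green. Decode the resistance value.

Violet → 7 (first significant figure)
Violet → 7 (second significant figure)
Green → 5 (third significant figure)
Green → ×10^5 multiplier
775 × 100000 = 77500000 Ω

77500000 Ω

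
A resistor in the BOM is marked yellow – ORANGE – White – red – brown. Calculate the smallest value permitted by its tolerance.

Yellow → 4 (first significant figure)
Orange → 3 (second significant figure)
White → 9 (third significant figure)
Red → ×10^2 multiplier
Brown → ±1% tolerance
439 × 100 = 43900 Ω
Smallest = 43900 × (1 − 1/100) = 43461 Ω.

43461 Ω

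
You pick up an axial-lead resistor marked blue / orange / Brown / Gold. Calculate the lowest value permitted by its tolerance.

Blue → 6 (first significant figure)
Orange → 3 (second significant figure)
Brown → ×10 multiplier
Gold → ±5% tolerance
63 × 10 = 630 Ω
Lowest = 630 × (1 − 5/100) = 598.5 Ω.

598.5 Ω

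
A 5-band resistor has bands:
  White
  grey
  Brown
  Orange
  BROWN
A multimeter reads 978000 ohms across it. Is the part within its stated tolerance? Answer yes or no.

yes

White → 9 (first significant figure)
Grey → 8 (second significant figure)
Brown → 1 (third significant figure)
Orange → ×10^3 multiplier
Brown → ±1% tolerance
981 × 1000 = 981000 Ω
Allowed range: 971190 Ω to 990810 Ω.
978000 ohms lies inside that range.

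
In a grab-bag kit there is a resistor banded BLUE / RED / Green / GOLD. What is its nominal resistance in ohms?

Blue → 6 (first significant figure)
Red → 2 (second significant figure)
Green → ×10^5 multiplier
62 × 100000 = 6200000 Ω

6200000 Ω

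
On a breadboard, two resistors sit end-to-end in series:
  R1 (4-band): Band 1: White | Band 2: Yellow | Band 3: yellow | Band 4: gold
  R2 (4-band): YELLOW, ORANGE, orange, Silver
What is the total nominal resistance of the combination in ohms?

983000 Ω

R1: white, yellow → 94; yellow ×10^4 → 940000 Ω.
R2: yellow, orange → 43; orange ×10^3 → 43000 Ω.
Series: 940000 + 43000 = 983000 Ω.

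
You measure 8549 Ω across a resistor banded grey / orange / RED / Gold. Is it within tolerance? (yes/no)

Grey → 8 (first significant figure)
Orange → 3 (second significant figure)
Red → ×10^2 multiplier
Gold → ±5% tolerance
83 × 100 = 8300 Ω
Allowed range: 7885 Ω to 8715 Ω.
8549 Ω lies inside that range.

yes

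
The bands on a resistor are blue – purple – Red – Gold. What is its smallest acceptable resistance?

6365 Ω

Blue → 6 (first significant figure)
Violet → 7 (second significant figure)
Red → ×10^2 multiplier
Gold → ±5% tolerance
67 × 100 = 6700 Ω
Smallest = 6700 × (1 − 5/100) = 6365 Ω.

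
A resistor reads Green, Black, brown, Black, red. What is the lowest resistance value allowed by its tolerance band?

490.98 Ω

Green → 5 (first significant figure)
Black → 0 (second significant figure)
Brown → 1 (third significant figure)
Black → ×1 multiplier
Red → ±2% tolerance
501 × 1 = 501 Ω
Lowest = 501 × (1 − 2/100) = 490.98 Ω.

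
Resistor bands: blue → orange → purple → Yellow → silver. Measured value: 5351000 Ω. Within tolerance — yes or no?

Blue → 6 (first significant figure)
Orange → 3 (second significant figure)
Violet → 7 (third significant figure)
Yellow → ×10^4 multiplier
Silver → ±10% tolerance
637 × 10000 = 6370000 Ω
Allowed range: 5733000 Ω to 7007000 Ω.
5351000 Ω lies outside that range.

no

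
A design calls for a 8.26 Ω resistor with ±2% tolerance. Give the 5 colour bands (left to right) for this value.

8.26 Ω = 826 × 10^-2.
8 → grey
2 → red
6 → blue
Multiplier 10^-2 → silver.
±2% tolerance → red.

grey, red, blue, silver, red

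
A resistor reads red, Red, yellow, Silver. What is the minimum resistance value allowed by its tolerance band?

198000 Ω

Red → 2 (first significant figure)
Red → 2 (second significant figure)
Yellow → ×10^4 multiplier
Silver → ±10% tolerance
22 × 10000 = 220000 Ω
Minimum = 220000 × (1 − 10/100) = 198000 Ω.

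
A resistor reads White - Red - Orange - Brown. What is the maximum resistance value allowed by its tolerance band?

92920 Ω

White → 9 (first significant figure)
Red → 2 (second significant figure)
Orange → ×10^3 multiplier
Brown → ±1% tolerance
92 × 1000 = 92000 Ω
Maximum = 92000 × (1 + 1/100) = 92920 Ω.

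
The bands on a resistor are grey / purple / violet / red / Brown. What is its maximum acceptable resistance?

Grey → 8 (first significant figure)
Violet → 7 (second significant figure)
Violet → 7 (third significant figure)
Red → ×10^2 multiplier
Brown → ±1% tolerance
877 × 100 = 87700 Ω
Maximum = 87700 × (1 + 1/100) = 88577 Ω.

88577 Ω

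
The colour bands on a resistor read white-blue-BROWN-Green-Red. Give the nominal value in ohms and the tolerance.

96100000 Ω ±2%

White → 9 (first significant figure)
Blue → 6 (second significant figure)
Brown → 1 (third significant figure)
Green → ×10^5 multiplier
Red → ±2% tolerance
961 × 100000 = 96100000 Ω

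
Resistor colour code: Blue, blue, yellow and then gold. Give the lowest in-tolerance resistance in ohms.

627000 Ω

Blue → 6 (first significant figure)
Blue → 6 (second significant figure)
Yellow → ×10^4 multiplier
Gold → ±5% tolerance
66 × 10000 = 660000 Ω
Lowest = 660000 × (1 − 5/100) = 627000 Ω.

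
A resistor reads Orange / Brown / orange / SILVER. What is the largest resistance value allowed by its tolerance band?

Orange → 3 (first significant figure)
Brown → 1 (second significant figure)
Orange → ×10^3 multiplier
Silver → ±10% tolerance
31 × 1000 = 31000 Ω
Largest = 31000 × (1 + 10/100) = 34100 Ω.

34100 Ω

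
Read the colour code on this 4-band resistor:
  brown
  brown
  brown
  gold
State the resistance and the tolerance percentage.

110 Ω ±5%

Brown → 1 (first significant figure)
Brown → 1 (second significant figure)
Brown → ×10 multiplier
Gold → ±5% tolerance
11 × 10 = 110 Ω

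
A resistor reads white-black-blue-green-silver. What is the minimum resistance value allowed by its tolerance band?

81540000 Ω

White → 9 (first significant figure)
Black → 0 (second significant figure)
Blue → 6 (third significant figure)
Green → ×10^5 multiplier
Silver → ±10% tolerance
906 × 100000 = 90600000 Ω
Minimum = 90600000 × (1 − 10/100) = 81540000 Ω.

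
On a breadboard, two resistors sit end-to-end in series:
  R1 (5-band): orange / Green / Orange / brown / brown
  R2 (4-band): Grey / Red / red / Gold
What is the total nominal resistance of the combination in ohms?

R1: orange, green, orange → 353; brown ×10 → 3530 Ω.
R2: grey, red → 82; red ×10^2 → 8200 Ω.
Series: 3530 + 8200 = 11730 Ω.

11730 Ω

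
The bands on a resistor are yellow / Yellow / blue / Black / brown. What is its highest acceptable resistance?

450.46 Ω

Yellow → 4 (first significant figure)
Yellow → 4 (second significant figure)
Blue → 6 (third significant figure)
Black → ×1 multiplier
Brown → ±1% tolerance
446 × 1 = 446 Ω
Highest = 446 × (1 + 1/100) = 450.46 Ω.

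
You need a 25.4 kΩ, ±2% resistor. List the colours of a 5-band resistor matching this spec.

red, green, yellow, red, red

25400 Ω = 254 × 10^2.
2 → red
5 → green
4 → yellow
Multiplier 10^2 → red.
±2% tolerance → red.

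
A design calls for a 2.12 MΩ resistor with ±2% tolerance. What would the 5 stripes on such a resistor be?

red, brown, red, yellow, red

2120000 Ω = 212 × 10^4.
2 → red
1 → brown
2 → red
Multiplier 10^4 → yellow.
±2% tolerance → red.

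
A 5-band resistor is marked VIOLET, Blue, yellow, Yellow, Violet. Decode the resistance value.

Violet → 7 (first significant figure)
Blue → 6 (second significant figure)
Yellow → 4 (third significant figure)
Yellow → ×10^4 multiplier
764 × 10000 = 7640000 Ω

7640000 Ω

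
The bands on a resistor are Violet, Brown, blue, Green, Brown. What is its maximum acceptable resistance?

72316000 Ω

Violet → 7 (first significant figure)
Brown → 1 (second significant figure)
Blue → 6 (third significant figure)
Green → ×10^5 multiplier
Brown → ±1% tolerance
716 × 100000 = 71600000 Ω
Maximum = 71600000 × (1 + 1/100) = 72316000 Ω.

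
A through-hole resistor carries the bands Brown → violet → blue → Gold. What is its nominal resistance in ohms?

17000000 Ω

Brown → 1 (first significant figure)
Violet → 7 (second significant figure)
Blue → ×10^6 multiplier
17 × 1000000 = 17000000 Ω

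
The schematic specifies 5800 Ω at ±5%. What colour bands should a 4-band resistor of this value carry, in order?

5800 Ω = 58 × 10^2.
5 → green
8 → grey
Multiplier 10^2 → red.
±5% tolerance → gold.

green, grey, red, gold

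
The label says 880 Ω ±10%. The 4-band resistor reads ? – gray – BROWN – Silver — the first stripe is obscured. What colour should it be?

880 Ω = 88 × 10^1.
The first band gives digit 8 of the significand, and 8 is grey.

grey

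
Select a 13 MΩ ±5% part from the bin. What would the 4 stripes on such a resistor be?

13000000 Ω = 13 × 10^6.
1 → brown
3 → orange
Multiplier 10^6 → blue.
±5% tolerance → gold.

brown, orange, blue, gold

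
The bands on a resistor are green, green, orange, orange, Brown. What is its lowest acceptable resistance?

547470 Ω

Green → 5 (first significant figure)
Green → 5 (second significant figure)
Orange → 3 (third significant figure)
Orange → ×10^3 multiplier
Brown → ±1% tolerance
553 × 1000 = 553000 Ω
Lowest = 553000 × (1 − 1/100) = 547470 Ω.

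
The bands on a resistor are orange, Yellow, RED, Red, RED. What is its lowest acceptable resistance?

33516 Ω

Orange → 3 (first significant figure)
Yellow → 4 (second significant figure)
Red → 2 (third significant figure)
Red → ×10^2 multiplier
Red → ±2% tolerance
342 × 100 = 34200 Ω
Lowest = 34200 × (1 − 2/100) = 33516 Ω.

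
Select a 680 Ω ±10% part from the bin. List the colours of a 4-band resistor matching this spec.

680 Ω = 68 × 10^1.
6 → blue
8 → grey
Multiplier 10^1 → brown.
±10% tolerance → silver.

blue, grey, brown, silver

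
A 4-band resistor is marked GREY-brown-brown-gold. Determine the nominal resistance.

Grey → 8 (first significant figure)
Brown → 1 (second significant figure)
Brown → ×10 multiplier
81 × 10 = 810 Ω

810 Ω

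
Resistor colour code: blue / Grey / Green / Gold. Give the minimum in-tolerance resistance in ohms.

Blue → 6 (first significant figure)
Grey → 8 (second significant figure)
Green → ×10^5 multiplier
Gold → ±5% tolerance
68 × 100000 = 6800000 Ω
Minimum = 6800000 × (1 − 5/100) = 6460000 Ω.

6460000 Ω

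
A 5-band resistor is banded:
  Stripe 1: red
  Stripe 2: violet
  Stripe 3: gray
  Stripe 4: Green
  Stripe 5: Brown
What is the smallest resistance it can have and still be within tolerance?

27522000 Ω

Red → 2 (first significant figure)
Violet → 7 (second significant figure)
Grey → 8 (third significant figure)
Green → ×10^5 multiplier
Brown → ±1% tolerance
278 × 100000 = 27800000 Ω
Smallest = 27800000 × (1 − 1/100) = 27522000 Ω.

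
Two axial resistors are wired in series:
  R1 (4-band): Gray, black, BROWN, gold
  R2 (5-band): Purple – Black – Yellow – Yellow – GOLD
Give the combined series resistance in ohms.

R1: grey, black → 80; brown ×10 → 800 Ω.
R2: violet, black, yellow → 704; yellow ×10^4 → 7040000 Ω.
Series: 800 + 7040000 = 7040800 Ω.

7040800 Ω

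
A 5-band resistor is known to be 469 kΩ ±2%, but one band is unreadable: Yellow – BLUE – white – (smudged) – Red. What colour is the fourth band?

469000 Ω = 469 × 10^3.
The fourth band is the multiplier, 10^3, which is orange.

orange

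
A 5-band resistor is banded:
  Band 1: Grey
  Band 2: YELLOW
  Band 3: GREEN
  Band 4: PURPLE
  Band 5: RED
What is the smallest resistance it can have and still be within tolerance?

Grey → 8 (first significant figure)
Yellow → 4 (second significant figure)
Green → 5 (third significant figure)
Violet → ×10^7 multiplier
Red → ±2% tolerance
845 × 10000000 = 8450000000 Ω
Smallest = 8450000000 × (1 − 2/100) = 8281000000 Ω.

8281000000 Ω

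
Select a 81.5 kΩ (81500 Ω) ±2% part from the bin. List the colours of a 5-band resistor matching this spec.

81500 Ω = 815 × 10^2.
8 → grey
1 → brown
5 → green
Multiplier 10^2 → red.
±2% tolerance → red.

grey, brown, green, red, red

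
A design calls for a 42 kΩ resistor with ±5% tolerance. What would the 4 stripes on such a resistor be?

yellow, red, orange, gold

42000 Ω = 42 × 10^3.
4 → yellow
2 → red
Multiplier 10^3 → orange.
±5% tolerance → gold.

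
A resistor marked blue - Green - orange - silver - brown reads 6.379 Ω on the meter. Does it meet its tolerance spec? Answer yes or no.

no

Blue → 6 (first significant figure)
Green → 5 (second significant figure)
Orange → 3 (third significant figure)
Silver → ×0.01 multiplier
Brown → ±1% tolerance
653 × 0.01 = 6.53 Ω
Allowed range: 6.4647 Ω to 6.5953 Ω.
6.379 Ω lies outside that range.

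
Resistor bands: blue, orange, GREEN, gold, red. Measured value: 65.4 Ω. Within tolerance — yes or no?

no

Blue → 6 (first significant figure)
Orange → 3 (second significant figure)
Green → 5 (third significant figure)
Gold → ×0.1 multiplier
Red → ±2% tolerance
635 × 0.1 = 63.5 Ω
Allowed range: 62.23 Ω to 64.77 Ω.
65.4 Ω lies outside that range.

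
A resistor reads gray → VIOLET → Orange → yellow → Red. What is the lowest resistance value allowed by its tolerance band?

Grey → 8 (first significant figure)
Violet → 7 (second significant figure)
Orange → 3 (third significant figure)
Yellow → ×10^4 multiplier
Red → ±2% tolerance
873 × 10000 = 8730000 Ω
Lowest = 8730000 × (1 − 2/100) = 8555400 Ω.

8555400 Ω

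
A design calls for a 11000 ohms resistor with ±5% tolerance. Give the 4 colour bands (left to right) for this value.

brown, brown, orange, gold

11000 Ω = 11 × 10^3.
1 → brown
1 → brown
Multiplier 10^3 → orange.
±5% tolerance → gold.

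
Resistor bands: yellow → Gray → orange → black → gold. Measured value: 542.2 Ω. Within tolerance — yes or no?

Yellow → 4 (first significant figure)
Grey → 8 (second significant figure)
Orange → 3 (third significant figure)
Black → ×1 multiplier
Gold → ±5% tolerance
483 × 1 = 483 Ω
Allowed range: 458.85 Ω to 507.15 Ω.
542.2 Ω lies outside that range.

no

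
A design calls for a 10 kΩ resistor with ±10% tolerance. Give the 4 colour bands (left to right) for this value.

10000 Ω = 10 × 10^3.
1 → brown
0 → black
Multiplier 10^3 → orange.
±10% tolerance → silver.

brown, black, orange, silver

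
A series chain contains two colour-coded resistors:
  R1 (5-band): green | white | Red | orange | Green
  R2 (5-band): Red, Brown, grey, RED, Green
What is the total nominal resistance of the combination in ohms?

613800 Ω

R1: green, white, red → 592; orange ×10^3 → 592000 Ω.
R2: red, brown, grey → 218; red ×10^2 → 21800 Ω.
Series: 592000 + 21800 = 613800 Ω.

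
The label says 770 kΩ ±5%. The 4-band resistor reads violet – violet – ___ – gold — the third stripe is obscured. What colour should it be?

yellow

770000 Ω = 77 × 10^4.
The third band is the multiplier, 10^4, which is yellow.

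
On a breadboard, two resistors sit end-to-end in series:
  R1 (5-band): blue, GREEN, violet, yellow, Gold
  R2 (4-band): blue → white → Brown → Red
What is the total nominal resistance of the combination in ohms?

R1: blue, green, violet → 657; yellow ×10^4 → 6570000 Ω.
R2: blue, white → 69; brown ×10 → 690 Ω.
Series: 6570000 + 690 = 6570690 Ω.

6570690 Ω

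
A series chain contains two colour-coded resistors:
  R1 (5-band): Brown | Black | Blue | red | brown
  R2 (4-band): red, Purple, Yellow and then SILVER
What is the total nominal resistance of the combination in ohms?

280600 Ω

R1: brown, black, blue → 106; red ×10^2 → 10600 Ω.
R2: red, violet → 27; yellow ×10^4 → 270000 Ω.
Series: 10600 + 270000 = 280600 Ω.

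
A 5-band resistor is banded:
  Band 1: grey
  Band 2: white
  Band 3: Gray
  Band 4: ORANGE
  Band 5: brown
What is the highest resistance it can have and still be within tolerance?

906980 Ω

Grey → 8 (first significant figure)
White → 9 (second significant figure)
Grey → 8 (third significant figure)
Orange → ×10^3 multiplier
Brown → ±1% tolerance
898 × 1000 = 898000 Ω
Highest = 898000 × (1 + 1/100) = 906980 Ω.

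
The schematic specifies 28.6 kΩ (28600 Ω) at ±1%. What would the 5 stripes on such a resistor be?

28600 Ω = 286 × 10^2.
2 → red
8 → grey
6 → blue
Multiplier 10^2 → red.
±1% tolerance → brown.

red, grey, blue, red, brown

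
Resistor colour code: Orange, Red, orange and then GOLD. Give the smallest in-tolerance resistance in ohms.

Orange → 3 (first significant figure)
Red → 2 (second significant figure)
Orange → ×10^3 multiplier
Gold → ±5% tolerance
32 × 1000 = 32000 Ω
Smallest = 32000 × (1 − 5/100) = 30400 Ω.

30400 Ω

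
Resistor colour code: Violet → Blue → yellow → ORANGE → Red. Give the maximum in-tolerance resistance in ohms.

779280 Ω

Violet → 7 (first significant figure)
Blue → 6 (second significant figure)
Yellow → 4 (third significant figure)
Orange → ×10^3 multiplier
Red → ±2% tolerance
764 × 1000 = 764000 Ω
Maximum = 764000 × (1 + 2/100) = 779280 Ω.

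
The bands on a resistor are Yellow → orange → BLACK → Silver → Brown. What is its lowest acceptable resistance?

Yellow → 4 (first significant figure)
Orange → 3 (second significant figure)
Black → 0 (third significant figure)
Silver → ×0.01 multiplier
Brown → ±1% tolerance
430 × 0.01 = 4.3 Ω
Lowest = 4.3 × (1 − 1/100) = 4.257 Ω.

4.257 Ω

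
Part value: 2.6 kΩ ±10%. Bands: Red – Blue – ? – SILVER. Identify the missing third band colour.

2600 Ω = 26 × 10^2.
The third band is the multiplier, 10^2, which is red.

red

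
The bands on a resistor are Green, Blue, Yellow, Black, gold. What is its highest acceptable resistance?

592.2 Ω

Green → 5 (first significant figure)
Blue → 6 (second significant figure)
Yellow → 4 (third significant figure)
Black → ×1 multiplier
Gold → ±5% tolerance
564 × 1 = 564 Ω
Highest = 564 × (1 + 5/100) = 592.2 Ω.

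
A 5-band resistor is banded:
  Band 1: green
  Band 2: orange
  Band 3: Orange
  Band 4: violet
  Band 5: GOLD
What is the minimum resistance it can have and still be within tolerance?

5063500000 Ω

Green → 5 (first significant figure)
Orange → 3 (second significant figure)
Orange → 3 (third significant figure)
Violet → ×10^7 multiplier
Gold → ±5% tolerance
533 × 10000000 = 5330000000 Ω
Minimum = 5330000000 × (1 − 5/100) = 5063500000 Ω.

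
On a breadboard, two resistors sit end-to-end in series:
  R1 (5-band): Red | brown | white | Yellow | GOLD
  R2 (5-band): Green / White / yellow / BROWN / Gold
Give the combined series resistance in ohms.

2195940 Ω

R1: red, brown, white → 219; yellow ×10^4 → 2190000 Ω.
R2: green, white, yellow → 594; brown ×10 → 5940 Ω.
Series: 2190000 + 5940 = 2195940 Ω.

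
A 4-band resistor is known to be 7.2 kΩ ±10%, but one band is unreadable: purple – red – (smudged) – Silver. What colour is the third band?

red

7200 Ω = 72 × 10^2.
The third band is the multiplier, 10^2, which is red.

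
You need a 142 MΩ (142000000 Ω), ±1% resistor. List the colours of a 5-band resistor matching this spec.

brown, yellow, red, blue, brown

142000000 Ω = 142 × 10^6.
1 → brown
4 → yellow
2 → red
Multiplier 10^6 → blue.
±1% tolerance → brown.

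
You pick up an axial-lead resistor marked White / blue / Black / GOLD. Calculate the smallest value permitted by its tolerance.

91.2 Ω

White → 9 (first significant figure)
Blue → 6 (second significant figure)
Black → ×1 multiplier
Gold → ±5% tolerance
96 × 1 = 96 Ω
Smallest = 96 × (1 − 5/100) = 91.2 Ω.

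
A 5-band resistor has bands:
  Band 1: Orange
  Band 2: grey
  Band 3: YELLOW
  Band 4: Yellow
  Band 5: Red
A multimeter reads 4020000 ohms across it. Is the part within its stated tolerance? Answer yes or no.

no

Orange → 3 (first significant figure)
Grey → 8 (second significant figure)
Yellow → 4 (third significant figure)
Yellow → ×10^4 multiplier
Red → ±2% tolerance
384 × 10000 = 3840000 Ω
Allowed range: 3763200 Ω to 3916800 Ω.
4020000 ohms lies outside that range.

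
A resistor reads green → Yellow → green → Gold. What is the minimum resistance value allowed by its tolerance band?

Green → 5 (first significant figure)
Yellow → 4 (second significant figure)
Green → ×10^5 multiplier
Gold → ±5% tolerance
54 × 100000 = 5400000 Ω
Minimum = 5400000 × (1 − 5/100) = 5130000 Ω.

5130000 Ω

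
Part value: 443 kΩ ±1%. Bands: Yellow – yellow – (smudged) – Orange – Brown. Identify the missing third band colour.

443000 Ω = 443 × 10^3.
The third band gives digit 3 of the significand, and 3 is orange.

orange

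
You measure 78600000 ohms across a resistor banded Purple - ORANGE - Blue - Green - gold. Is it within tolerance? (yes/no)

Violet → 7 (first significant figure)
Orange → 3 (second significant figure)
Blue → 6 (third significant figure)
Green → ×10^5 multiplier
Gold → ±5% tolerance
736 × 100000 = 73600000 Ω
Allowed range: 69920000 Ω to 77280000 Ω.
78600000 ohms lies outside that range.

no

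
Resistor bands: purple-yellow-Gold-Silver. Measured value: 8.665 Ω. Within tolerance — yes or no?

Violet → 7 (first significant figure)
Yellow → 4 (second significant figure)
Gold → ×0.1 multiplier
Silver → ±10% tolerance
74 × 0.1 = 7.4 Ω
Allowed range: 6.66 Ω to 8.14 Ω.
8.665 Ω lies outside that range.

no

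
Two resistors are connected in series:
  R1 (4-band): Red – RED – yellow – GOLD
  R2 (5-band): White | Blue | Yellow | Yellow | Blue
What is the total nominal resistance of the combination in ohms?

R1: red, red → 22; yellow ×10^4 → 220000 Ω.
R2: white, blue, yellow → 964; yellow ×10^4 → 9640000 Ω.
Series: 220000 + 9640000 = 9860000 Ω.

9860000 Ω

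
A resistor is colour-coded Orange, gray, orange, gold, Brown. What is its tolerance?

±1%

The last band, brown, is the tolerance band.
Brown corresponds to ±1%.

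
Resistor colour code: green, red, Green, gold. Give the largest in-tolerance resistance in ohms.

Green → 5 (first significant figure)
Red → 2 (second significant figure)
Green → ×10^5 multiplier
Gold → ±5% tolerance
52 × 100000 = 5200000 Ω
Largest = 5200000 × (1 + 5/100) = 5460000 Ω.

5460000 Ω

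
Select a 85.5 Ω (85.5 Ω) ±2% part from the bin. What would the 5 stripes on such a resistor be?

85.5 Ω = 855 × 10^-1.
8 → grey
5 → green
5 → green
Multiplier 10^-1 → gold.
±2% tolerance → red.

grey, green, green, gold, red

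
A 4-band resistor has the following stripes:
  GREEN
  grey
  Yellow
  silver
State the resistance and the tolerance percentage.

580000 Ω ±10%

Green → 5 (first significant figure)
Grey → 8 (second significant figure)
Yellow → ×10^4 multiplier
Silver → ±10% tolerance
58 × 10000 = 580000 Ω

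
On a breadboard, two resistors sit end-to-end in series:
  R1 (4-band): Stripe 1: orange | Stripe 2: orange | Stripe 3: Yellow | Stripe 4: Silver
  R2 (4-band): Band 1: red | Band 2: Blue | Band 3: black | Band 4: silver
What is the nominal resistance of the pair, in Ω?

330026 Ω

R1: orange, orange → 33; yellow ×10^4 → 330000 Ω.
R2: red, blue → 26; black ×1 → 26 Ω.
Series: 330000 + 26 = 330026 Ω.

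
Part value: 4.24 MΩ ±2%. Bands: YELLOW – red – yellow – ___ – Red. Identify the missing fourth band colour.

4240000 Ω = 424 × 10^4.
The fourth band is the multiplier, 10^4, which is yellow.

yellow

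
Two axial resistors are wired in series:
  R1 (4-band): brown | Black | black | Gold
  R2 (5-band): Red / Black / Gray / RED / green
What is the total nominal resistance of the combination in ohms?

R1: brown, black → 10; black ×1 → 10 Ω.
R2: red, black, grey → 208; red ×10^2 → 20800 Ω.
Series: 10 + 20800 = 20810 Ω.

20810 Ω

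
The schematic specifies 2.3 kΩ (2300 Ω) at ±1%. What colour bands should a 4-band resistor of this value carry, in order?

2300 Ω = 23 × 10^2.
2 → red
3 → orange
Multiplier 10^2 → red.
±1% tolerance → brown.

red, orange, red, brown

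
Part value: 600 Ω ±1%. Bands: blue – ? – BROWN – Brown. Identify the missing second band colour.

600 Ω = 60 × 10^1.
The second band gives digit 0 of the significand, and 0 is black.

black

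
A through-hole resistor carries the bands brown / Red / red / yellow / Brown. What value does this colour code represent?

Brown → 1 (first significant figure)
Red → 2 (second significant figure)
Red → 2 (third significant figure)
Yellow → ×10^4 multiplier
122 × 10000 = 1220000 Ω

1220000 Ω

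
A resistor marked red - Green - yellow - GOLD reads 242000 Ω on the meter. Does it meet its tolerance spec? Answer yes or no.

Red → 2 (first significant figure)
Green → 5 (second significant figure)
Yellow → ×10^4 multiplier
Gold → ±5% tolerance
25 × 10000 = 250000 Ω
Allowed range: 237500 Ω to 262500 Ω.
242000 Ω lies inside that range.

yes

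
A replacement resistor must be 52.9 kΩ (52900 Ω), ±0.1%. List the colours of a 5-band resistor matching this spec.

52900 Ω = 529 × 10^2.
5 → green
2 → red
9 → white
Multiplier 10^2 → red.
±0.1% tolerance → violet.

green, red, white, red, violet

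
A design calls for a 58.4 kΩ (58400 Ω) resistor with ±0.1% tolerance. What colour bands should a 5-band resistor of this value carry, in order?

green, grey, yellow, red, violet

58400 Ω = 584 × 10^2.
5 → green
8 → grey
4 → yellow
Multiplier 10^2 → red.
±0.1% tolerance → violet.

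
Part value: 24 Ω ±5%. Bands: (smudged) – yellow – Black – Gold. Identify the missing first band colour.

red

24 Ω = 24 × 10^0.
The first band gives digit 2 of the significand, and 2 is red.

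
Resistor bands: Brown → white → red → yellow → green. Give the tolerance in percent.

±0.5%

The last band, green, is the tolerance band.
Green corresponds to ±0.5%.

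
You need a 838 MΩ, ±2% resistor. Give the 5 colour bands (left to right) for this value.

838000000 Ω = 838 × 10^6.
8 → grey
3 → orange
8 → grey
Multiplier 10^6 → blue.
±2% tolerance → red.

grey, orange, grey, blue, red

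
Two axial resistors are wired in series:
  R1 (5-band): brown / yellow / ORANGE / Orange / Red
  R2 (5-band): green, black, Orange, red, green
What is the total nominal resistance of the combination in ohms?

193300 Ω

R1: brown, yellow, orange → 143; orange ×10^3 → 143000 Ω.
R2: green, black, orange → 503; red ×10^2 → 50300 Ω.
Series: 143000 + 50300 = 193300 Ω.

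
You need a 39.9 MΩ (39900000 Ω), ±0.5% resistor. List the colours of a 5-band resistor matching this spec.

orange, white, white, green, green

39900000 Ω = 399 × 10^5.
3 → orange
9 → white
9 → white
Multiplier 10^5 → green.
±0.5% tolerance → green.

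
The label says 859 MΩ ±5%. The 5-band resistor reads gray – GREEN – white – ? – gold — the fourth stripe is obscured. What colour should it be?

blue

859000000 Ω = 859 × 10^6.
The fourth band is the multiplier, 10^6, which is blue.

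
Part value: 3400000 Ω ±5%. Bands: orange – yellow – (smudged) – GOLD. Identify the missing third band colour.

3400000 Ω = 34 × 10^5.
The third band is the multiplier, 10^5, which is green.

green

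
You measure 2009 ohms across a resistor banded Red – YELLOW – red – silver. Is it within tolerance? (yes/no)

no

Red → 2 (first significant figure)
Yellow → 4 (second significant figure)
Red → ×10^2 multiplier
Silver → ±10% tolerance
24 × 100 = 2400 Ω
Allowed range: 2160 Ω to 2640 Ω.
2009 ohms lies outside that range.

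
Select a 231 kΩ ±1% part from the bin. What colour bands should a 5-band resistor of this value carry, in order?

231000 Ω = 231 × 10^3.
2 → red
3 → orange
1 → brown
Multiplier 10^3 → orange.
±1% tolerance → brown.

red, orange, brown, orange, brown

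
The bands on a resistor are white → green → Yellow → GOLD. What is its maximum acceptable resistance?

White → 9 (first significant figure)
Green → 5 (second significant figure)
Yellow → ×10^4 multiplier
Gold → ±5% tolerance
95 × 10000 = 950000 Ω
Maximum = 950000 × (1 + 5/100) = 997500 Ω.

997500 Ω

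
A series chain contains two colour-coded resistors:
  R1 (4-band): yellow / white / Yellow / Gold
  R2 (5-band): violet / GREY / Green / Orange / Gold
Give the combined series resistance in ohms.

1275000 Ω

R1: yellow, white → 49; yellow ×10^4 → 490000 Ω.
R2: violet, grey, green → 785; orange ×10^3 → 785000 Ω.
Series: 490000 + 785000 = 1275000 Ω.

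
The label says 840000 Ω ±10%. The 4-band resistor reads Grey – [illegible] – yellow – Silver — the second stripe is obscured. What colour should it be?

840000 Ω = 84 × 10^4.
The second band gives digit 4 of the significand, and 4 is yellow.

yellow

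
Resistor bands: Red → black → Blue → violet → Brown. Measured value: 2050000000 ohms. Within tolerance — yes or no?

Red → 2 (first significant figure)
Black → 0 (second significant figure)
Blue → 6 (third significant figure)
Violet → ×10^7 multiplier
Brown → ±1% tolerance
206 × 10000000 = 2060000000 Ω
Allowed range: 2039400000 Ω to 2080600000 Ω.
2050000000 ohms lies inside that range.

yes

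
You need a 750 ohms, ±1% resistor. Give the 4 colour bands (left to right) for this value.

violet, green, brown, brown

750 Ω = 75 × 10^1.
7 → violet
5 → green
Multiplier 10^1 → brown.
±1% tolerance → brown.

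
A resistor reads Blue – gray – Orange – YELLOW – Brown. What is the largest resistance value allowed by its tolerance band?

Blue → 6 (first significant figure)
Grey → 8 (second significant figure)
Orange → 3 (third significant figure)
Yellow → ×10^4 multiplier
Brown → ±1% tolerance
683 × 10000 = 6830000 Ω
Largest = 6830000 × (1 + 1/100) = 6898300 Ω.

6898300 Ω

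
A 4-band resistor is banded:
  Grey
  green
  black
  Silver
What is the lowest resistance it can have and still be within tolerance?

76.5 Ω

Grey → 8 (first significant figure)
Green → 5 (second significant figure)
Black → ×1 multiplier
Silver → ±10% tolerance
85 × 1 = 85 Ω
Lowest = 85 × (1 − 10/100) = 76.5 Ω.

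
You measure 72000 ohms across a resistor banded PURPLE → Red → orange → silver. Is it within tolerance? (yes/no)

Violet → 7 (first significant figure)
Red → 2 (second significant figure)
Orange → ×10^3 multiplier
Silver → ±10% tolerance
72 × 1000 = 72000 Ω
Allowed range: 64800 Ω to 79200 Ω.
72000 ohms lies inside that range.

yes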